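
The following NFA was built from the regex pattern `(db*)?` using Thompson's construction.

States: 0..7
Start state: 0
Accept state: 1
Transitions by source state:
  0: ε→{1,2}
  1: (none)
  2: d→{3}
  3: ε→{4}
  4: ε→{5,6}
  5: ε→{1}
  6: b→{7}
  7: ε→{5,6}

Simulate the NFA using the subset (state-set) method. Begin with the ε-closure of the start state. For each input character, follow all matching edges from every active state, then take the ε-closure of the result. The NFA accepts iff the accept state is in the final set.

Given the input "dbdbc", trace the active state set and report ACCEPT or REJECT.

Answer: REJECT

Trace:
initial (ε-close {0}): {0,1,2}
'd' @ 1: {1,3,4,5,6}  (accept∈set)
'b' @ 2: {1,5,6,7}  (accept∈set)
'd' @ 3: {}  — no active states
rest 'bc' ignored (set empty)
after full input: {}  (accept=1 not in)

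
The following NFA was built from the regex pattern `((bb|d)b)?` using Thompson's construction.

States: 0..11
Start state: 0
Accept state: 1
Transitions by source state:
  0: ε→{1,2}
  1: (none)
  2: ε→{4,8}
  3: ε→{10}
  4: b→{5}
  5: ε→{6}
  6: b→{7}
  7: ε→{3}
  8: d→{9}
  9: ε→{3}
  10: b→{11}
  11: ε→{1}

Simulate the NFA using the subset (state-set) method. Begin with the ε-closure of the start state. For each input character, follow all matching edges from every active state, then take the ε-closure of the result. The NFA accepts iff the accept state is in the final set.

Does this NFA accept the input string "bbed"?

start: ε-closure({0}) = {0,1,2,4,8}
'b' @ 1: {5,6}
'b' @ 2: {3,7,10}
'e' @ 3: {}  — no active states
rest 'd' ignored (set empty)
after full input: {}  (accept=1 not in)

Answer: REJECT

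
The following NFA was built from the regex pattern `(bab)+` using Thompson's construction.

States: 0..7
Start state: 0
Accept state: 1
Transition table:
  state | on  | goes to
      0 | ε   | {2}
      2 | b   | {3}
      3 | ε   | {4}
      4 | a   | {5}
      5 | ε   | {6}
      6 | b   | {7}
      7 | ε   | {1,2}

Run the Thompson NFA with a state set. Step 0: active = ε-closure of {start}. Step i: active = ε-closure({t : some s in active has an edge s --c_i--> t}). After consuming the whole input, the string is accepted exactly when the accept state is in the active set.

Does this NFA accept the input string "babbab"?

initial (ε-close {0}): {0,2}
'b' @ 1: {3,4}
'a' @ 2: {5,6}
'b' @ 3: {1,2,7}  ✓accept
'b' @ 4: {3,4}
'a' @ 5: {5,6}
'b' @ 6: {1,2,7}  ✓accept
after full input: {1,2,7}  (accept=1 in)

Answer: ACCEPT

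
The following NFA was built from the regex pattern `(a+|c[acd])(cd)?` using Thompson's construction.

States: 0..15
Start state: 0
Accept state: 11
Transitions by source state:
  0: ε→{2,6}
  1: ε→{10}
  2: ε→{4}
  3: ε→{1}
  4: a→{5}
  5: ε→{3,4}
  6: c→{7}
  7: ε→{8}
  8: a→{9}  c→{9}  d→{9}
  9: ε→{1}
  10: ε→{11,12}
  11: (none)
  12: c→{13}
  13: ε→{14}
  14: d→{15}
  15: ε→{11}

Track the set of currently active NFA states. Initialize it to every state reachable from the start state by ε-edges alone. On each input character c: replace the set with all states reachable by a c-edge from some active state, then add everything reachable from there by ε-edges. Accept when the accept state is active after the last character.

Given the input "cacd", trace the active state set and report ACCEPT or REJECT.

Answer: ACCEPT

Derivation:
start: ε-closure({0}) = {0,2,4,6}
'c' @ 1: {7,8}
'a' @ 2: {1,9,10,11,12}  (accept∈set)
'c' @ 3: {13,14}
'd' @ 4: {11,15}  (accept∈set)
final: {11,15}; accept 11 in set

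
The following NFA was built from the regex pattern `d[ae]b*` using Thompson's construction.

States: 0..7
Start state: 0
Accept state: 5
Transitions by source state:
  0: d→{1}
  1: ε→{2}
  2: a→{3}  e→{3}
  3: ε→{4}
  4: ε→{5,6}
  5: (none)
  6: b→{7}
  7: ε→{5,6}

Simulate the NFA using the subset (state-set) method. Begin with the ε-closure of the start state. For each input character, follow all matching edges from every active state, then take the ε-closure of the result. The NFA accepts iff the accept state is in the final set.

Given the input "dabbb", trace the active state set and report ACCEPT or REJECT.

initial (ε-close {0}): {0}
'd' @ 1: {1,2}
'a' @ 2: {3,4,5,6}  (accept∈set)
'b' @ 3: {5,6,7}  (accept∈set)
'b' @ 4: {5,6,7}  (accept∈set)
'b' @ 5: {5,6,7}  (accept∈set)
end set {5,6,7} — state 5 in

Answer: ACCEPT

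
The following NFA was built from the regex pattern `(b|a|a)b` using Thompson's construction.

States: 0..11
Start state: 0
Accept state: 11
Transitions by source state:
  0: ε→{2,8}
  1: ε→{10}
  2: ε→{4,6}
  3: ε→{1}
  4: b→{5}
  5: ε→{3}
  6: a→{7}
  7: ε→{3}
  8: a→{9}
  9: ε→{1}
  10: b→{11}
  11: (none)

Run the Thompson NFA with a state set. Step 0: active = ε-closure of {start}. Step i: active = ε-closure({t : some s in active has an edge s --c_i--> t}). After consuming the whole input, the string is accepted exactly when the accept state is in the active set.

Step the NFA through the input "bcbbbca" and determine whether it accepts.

Answer: REJECT

Derivation:
start: ε-closure({0}) = {0,2,4,6,8}
'b' @ 1: {1,3,5,10}
'c' @ 2: {}  — state set empty
rest 'bbbca' ignored (set empty)
final: {}; accept 11 not in set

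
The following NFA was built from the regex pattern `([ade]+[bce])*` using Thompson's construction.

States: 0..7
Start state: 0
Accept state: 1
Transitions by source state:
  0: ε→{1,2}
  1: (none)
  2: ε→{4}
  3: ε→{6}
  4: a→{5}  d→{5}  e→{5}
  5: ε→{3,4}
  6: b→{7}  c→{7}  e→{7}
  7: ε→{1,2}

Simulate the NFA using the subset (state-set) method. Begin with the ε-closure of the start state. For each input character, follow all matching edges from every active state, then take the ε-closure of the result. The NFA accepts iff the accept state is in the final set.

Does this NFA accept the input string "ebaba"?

initial (ε-close {0}): {0,1,2,4}
'e' @ 1: {3,4,5,6}
'b' @ 2: {1,2,4,7}  ✓accept
'a' @ 3: {3,4,5,6}
'b' @ 4: {1,2,4,7}  ✓accept
'a' @ 5: {3,4,5,6}
end set {3,4,5,6} — state 1 not in

Answer: REJECT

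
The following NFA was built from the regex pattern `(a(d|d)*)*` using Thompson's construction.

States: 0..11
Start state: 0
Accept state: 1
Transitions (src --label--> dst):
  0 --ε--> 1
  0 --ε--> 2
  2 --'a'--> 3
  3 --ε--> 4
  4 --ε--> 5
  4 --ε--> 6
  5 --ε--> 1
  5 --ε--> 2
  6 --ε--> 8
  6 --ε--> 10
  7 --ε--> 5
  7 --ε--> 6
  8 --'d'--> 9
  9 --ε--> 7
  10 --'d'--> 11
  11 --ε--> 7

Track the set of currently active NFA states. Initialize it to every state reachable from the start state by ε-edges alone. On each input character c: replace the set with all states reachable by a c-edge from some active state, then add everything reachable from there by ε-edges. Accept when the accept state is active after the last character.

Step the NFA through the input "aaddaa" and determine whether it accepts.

Answer: ACCEPT

Steps:
S₀ = ε-closure({0}) = {0,1,2}
'a' @ 1: {1,2,3,4,5,6,8,10}  (accept∈set)
'a' @ 2: {1,2,3,4,5,6,8,10}  (accept∈set)
'd' @ 3: {1,2,5,6,7,8,9,10,11}  (accept∈set)
'd' @ 4: {1,2,5,6,7,8,9,10,11}  (accept∈set)
'a' @ 5: {1,2,3,4,5,6,8,10}  (accept∈set)
'a' @ 6: {1,2,3,4,5,6,8,10}  (accept∈set)
end set {1,2,3,4,5,6,8,10} — state 1 in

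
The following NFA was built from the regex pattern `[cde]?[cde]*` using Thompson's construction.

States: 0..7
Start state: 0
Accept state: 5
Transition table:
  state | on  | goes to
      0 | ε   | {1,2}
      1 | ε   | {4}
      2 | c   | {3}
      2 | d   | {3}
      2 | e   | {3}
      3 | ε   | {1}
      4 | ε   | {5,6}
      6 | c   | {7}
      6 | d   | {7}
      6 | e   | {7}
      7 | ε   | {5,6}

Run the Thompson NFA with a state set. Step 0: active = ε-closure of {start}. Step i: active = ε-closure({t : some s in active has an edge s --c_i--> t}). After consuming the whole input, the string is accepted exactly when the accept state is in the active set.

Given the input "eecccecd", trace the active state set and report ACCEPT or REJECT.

Answer: ACCEPT

Trace:
start: ε-closure({0}) = {0,1,2,4,5,6}
'e' @ 1: {1,3,4,5,6,7}  (accept∈set)
'e' @ 2: {5,6,7}  (accept∈set)
'c' @ 3: {5,6,7}  (accept∈set)
'c' @ 4: {5,6,7}  (accept∈set)
'c' @ 5: {5,6,7}  (accept∈set)
'e' @ 6: {5,6,7}  (accept∈set)
'c' @ 7: {5,6,7}  (accept∈set)
'd' @ 8: {5,6,7}  (accept∈set)
end set {5,6,7} — state 5 in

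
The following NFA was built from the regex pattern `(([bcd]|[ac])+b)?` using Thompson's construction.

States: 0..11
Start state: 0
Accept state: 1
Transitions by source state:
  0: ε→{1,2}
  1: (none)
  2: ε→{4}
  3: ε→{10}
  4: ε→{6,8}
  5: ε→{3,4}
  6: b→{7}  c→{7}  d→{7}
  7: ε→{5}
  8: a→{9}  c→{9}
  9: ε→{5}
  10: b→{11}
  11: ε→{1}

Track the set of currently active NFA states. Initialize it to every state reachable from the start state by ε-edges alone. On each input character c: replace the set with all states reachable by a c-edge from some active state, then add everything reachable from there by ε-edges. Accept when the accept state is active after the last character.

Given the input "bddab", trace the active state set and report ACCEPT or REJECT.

Answer: ACCEPT

Trace:
S₀ = ε-closure({0}) = {0,1,2,4,6,8}
'b' @ 1: {3,4,5,6,7,8,10}
'd' @ 2: {3,4,5,6,7,8,10}
'd' @ 3: {3,4,5,6,7,8,10}
'a' @ 4: {3,4,5,6,8,9,10}
'b' @ 5: {1,3,4,5,6,7,8,10,11}  (accept∈set)
end set {1,3,4,5,6,7,8,10,11} — state 1 in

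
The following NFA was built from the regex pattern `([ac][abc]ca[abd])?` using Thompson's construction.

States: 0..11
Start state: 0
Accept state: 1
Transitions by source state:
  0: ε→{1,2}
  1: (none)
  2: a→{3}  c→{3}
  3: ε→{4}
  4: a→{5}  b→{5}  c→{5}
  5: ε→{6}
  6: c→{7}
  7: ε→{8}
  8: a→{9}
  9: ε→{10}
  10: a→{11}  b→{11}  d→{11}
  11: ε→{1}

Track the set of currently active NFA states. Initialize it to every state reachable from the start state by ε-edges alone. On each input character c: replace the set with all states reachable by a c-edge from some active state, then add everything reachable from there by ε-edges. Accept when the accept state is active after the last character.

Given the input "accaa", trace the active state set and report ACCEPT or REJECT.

Answer: ACCEPT

Steps:
S₀ = ε-closure({0}) = {0,1,2}
'a' @ 1: {3,4}
'c' @ 2: {5,6}
'c' @ 3: {7,8}
'a' @ 4: {9,10}
'a' @ 5: {1,11}  [accepting]
after full input: {1,11}  (accept=1 in)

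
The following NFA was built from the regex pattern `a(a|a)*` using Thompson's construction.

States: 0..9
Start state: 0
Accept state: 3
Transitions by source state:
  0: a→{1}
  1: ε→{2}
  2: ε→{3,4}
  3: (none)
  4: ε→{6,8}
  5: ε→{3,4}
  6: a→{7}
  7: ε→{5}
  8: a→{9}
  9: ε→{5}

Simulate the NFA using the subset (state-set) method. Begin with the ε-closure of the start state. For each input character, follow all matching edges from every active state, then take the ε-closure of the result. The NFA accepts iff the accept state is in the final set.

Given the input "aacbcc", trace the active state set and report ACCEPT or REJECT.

Answer: REJECT

Steps:
start: ε-closure({0}) = {0}
'a' @ 1: {1,2,3,4,6,8}  ✓accept
'a' @ 2: {3,4,5,6,7,8,9}  ✓accept
'c' @ 3: {}  — dead — no transitions
rest 'bcc' ignored (set empty)
final: {}; accept 3 not in set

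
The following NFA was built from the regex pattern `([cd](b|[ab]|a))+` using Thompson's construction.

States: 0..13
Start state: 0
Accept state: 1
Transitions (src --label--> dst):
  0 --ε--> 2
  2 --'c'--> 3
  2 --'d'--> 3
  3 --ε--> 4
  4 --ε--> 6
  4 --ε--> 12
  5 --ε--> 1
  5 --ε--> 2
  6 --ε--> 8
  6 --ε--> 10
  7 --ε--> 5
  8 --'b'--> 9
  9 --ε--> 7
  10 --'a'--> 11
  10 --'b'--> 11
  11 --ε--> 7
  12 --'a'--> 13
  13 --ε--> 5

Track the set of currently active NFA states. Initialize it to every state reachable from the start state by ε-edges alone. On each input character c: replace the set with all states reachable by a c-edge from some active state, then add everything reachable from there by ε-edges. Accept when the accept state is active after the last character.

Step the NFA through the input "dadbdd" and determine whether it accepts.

Answer: REJECT

Derivation:
start: ε-closure({0}) = {0,2}
'd' @ 1: {3,4,6,8,10,12}
'a' @ 2: {1,2,5,7,11,13}  (accept∈set)
'd' @ 3: {3,4,6,8,10,12}
'b' @ 4: {1,2,5,7,9,11}  (accept∈set)
'd' @ 5: {3,4,6,8,10,12}
'd' @ 6: {}  — state set empty
after full input: {}  (accept=1 not in)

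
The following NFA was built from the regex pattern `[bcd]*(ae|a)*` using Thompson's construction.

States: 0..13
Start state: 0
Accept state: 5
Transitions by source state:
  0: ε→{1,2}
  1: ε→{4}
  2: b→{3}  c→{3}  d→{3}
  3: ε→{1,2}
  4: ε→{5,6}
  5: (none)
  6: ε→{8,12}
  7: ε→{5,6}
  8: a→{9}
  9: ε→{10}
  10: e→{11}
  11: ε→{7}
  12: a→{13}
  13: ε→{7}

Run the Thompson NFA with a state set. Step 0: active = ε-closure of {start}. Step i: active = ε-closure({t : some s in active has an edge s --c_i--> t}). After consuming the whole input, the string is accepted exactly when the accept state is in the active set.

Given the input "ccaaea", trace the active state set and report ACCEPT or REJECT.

initial (ε-close {0}): {0,1,2,4,5,6,8,12}
'c' @ 1: {1,2,3,4,5,6,8,12}  (accept∈set)
'c' @ 2: {1,2,3,4,5,6,8,12}  (accept∈set)
'a' @ 3: {5,6,7,8,9,10,12,13}  (accept∈set)
'a' @ 4: {5,6,7,8,9,10,12,13}  (accept∈set)
'e' @ 5: {5,6,7,8,11,12}  (accept∈set)
'a' @ 6: {5,6,7,8,9,10,12,13}  (accept∈set)
end set {5,6,7,8,9,10,12,13} — state 5 in

Answer: ACCEPT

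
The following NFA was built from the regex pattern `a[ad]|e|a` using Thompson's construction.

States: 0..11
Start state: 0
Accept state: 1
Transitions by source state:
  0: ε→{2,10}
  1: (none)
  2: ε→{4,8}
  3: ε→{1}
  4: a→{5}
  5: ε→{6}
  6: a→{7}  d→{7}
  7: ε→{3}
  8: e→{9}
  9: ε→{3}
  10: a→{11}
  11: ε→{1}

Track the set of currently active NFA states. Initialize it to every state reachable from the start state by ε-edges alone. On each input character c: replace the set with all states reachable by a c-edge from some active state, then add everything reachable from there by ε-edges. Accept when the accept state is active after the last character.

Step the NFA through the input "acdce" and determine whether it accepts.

Answer: REJECT

Trace:
S₀ = ε-closure({0}) = {0,2,4,8,10}
'a' @ 1: {1,5,6,11}  [accepting]
'c' @ 2: {}  — state set empty
rest 'dce' ignored (set empty)
end set {} — state 1 not in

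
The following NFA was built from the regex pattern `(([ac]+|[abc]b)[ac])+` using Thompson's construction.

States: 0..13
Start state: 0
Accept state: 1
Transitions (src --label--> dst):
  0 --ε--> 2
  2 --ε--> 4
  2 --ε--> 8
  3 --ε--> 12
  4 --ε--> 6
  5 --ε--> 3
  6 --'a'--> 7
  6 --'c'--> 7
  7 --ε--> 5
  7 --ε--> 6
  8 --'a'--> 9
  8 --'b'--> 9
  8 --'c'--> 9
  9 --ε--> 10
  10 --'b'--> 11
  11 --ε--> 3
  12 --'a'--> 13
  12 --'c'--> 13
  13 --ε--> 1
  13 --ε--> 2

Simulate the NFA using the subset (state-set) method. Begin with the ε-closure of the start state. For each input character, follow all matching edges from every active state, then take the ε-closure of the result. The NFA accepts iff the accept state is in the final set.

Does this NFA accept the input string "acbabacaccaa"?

Answer: REJECT

Trace:
initial (ε-close {0}): {0,2,4,6,8}
'a' @ 1: {3,5,6,7,9,10,12}
'c' @ 2: {1,2,3,4,5,6,7,8,12,13}  [accepting]
'b' @ 3: {9,10}
'a' @ 4: {}  — no active states
rest 'bacaccaa' ignored (set empty)
end set {} — state 1 not in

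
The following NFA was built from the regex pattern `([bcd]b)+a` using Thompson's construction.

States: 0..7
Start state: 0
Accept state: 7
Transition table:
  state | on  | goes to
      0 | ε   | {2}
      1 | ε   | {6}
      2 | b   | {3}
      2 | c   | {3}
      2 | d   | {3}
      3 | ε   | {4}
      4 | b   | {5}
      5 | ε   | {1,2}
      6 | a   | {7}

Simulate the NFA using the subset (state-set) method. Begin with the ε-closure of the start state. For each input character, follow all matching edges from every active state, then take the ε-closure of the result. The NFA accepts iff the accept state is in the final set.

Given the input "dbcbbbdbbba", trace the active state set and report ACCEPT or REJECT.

Answer: ACCEPT

Steps:
initial (ε-close {0}): {0,2}
'd' @ 1: {3,4}
'b' @ 2: {1,2,5,6}
'c' @ 3: {3,4}
'b' @ 4: {1,2,5,6}
'b' @ 5: {3,4}
'b' @ 6: {1,2,5,6}
'd' @ 7: {3,4}
'b' @ 8: {1,2,5,6}
'b' @ 9: {3,4}
'b' @ 10: {1,2,5,6}
'a' @ 11: {7}  (accept∈set)
end set {7} — state 7 in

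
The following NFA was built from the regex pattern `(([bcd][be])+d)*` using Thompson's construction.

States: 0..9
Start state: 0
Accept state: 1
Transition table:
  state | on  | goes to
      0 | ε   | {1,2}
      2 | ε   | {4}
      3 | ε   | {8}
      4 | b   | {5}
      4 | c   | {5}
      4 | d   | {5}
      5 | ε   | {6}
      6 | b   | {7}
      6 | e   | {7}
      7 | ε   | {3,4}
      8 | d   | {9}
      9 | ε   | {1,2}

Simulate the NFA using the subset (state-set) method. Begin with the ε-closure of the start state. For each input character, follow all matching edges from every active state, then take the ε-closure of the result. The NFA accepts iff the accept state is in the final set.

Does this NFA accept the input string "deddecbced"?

Answer: ACCEPT

Derivation:
S₀ = ε-closure({0}) = {0,1,2,4}
'd' @ 1: {5,6}
'e' @ 2: {3,4,7,8}
'd' @ 3: {1,2,4,5,6,9}  (accept∈set)
'd' @ 4: {5,6}
'e' @ 5: {3,4,7,8}
'c' @ 6: {5,6}
'b' @ 7: {3,4,7,8}
'c' @ 8: {5,6}
'e' @ 9: {3,4,7,8}
'd' @ 10: {1,2,4,5,6,9}  (accept∈set)
final: {1,2,4,5,6,9}; accept 1 in set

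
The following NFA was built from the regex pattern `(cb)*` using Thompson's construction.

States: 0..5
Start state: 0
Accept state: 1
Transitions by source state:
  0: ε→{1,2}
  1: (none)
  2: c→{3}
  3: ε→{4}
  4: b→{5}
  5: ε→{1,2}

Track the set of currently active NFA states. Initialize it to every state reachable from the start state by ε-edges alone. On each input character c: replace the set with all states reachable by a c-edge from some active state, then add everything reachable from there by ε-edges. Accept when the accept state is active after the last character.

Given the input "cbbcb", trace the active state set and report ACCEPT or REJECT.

start: ε-closure({0}) = {0,1,2}
'c' @ 1: {3,4}
'b' @ 2: {1,2,5}  ✓accept
'b' @ 3: {}  — state set empty
rest 'cb' ignored (set empty)
after full input: {}  (accept=1 not in)

Answer: REJECT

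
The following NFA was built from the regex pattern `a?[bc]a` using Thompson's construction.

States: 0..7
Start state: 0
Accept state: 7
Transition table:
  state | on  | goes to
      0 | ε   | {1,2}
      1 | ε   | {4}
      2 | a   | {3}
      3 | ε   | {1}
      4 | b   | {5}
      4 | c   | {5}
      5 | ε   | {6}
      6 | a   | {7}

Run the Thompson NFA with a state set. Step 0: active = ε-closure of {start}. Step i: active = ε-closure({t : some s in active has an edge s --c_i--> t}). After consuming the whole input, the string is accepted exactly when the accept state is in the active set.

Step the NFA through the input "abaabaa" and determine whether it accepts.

start: ε-closure({0}) = {0,1,2,4}
'a' @ 1: {1,3,4}
'b' @ 2: {5,6}
'a' @ 3: {7}  (accept∈set)
'a' @ 4: {}  — dead — no transitions
rest 'baa' ignored (set empty)
end set {} — state 7 not in

Answer: REJECT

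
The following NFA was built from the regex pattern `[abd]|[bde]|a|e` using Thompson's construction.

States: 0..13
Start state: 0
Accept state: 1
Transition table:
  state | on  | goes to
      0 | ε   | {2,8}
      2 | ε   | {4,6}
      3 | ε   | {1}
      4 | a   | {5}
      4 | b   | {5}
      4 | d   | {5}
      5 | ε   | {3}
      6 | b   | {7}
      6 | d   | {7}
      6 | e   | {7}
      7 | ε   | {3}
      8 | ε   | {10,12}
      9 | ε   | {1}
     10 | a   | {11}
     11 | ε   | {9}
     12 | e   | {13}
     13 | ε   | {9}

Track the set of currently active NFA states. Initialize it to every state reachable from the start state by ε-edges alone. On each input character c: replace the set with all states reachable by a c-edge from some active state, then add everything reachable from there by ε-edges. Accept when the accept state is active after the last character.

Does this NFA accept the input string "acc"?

start: ε-closure({0}) = {0,2,4,6,8,10,12}
'a' @ 1: {1,3,5,9,11}  ✓accept
'c' @ 2: {}  — no active states
rest 'c' ignored (set empty)
end set {} — state 1 not in

Answer: REJECT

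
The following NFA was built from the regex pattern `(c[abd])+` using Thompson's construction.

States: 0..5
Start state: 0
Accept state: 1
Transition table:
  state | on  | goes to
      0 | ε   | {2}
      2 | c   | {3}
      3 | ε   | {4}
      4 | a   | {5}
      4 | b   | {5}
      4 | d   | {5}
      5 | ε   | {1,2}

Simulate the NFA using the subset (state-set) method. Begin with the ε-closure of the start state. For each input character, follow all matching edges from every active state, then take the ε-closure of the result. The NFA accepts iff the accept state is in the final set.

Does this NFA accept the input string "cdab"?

Answer: REJECT

Derivation:
initial (ε-close {0}): {0,2}
'c' @ 1: {3,4}
'd' @ 2: {1,2,5}  [accepting]
'a' @ 3: {}  — dead — no transitions
rest 'b' ignored (set empty)
final: {}; accept 1 not in set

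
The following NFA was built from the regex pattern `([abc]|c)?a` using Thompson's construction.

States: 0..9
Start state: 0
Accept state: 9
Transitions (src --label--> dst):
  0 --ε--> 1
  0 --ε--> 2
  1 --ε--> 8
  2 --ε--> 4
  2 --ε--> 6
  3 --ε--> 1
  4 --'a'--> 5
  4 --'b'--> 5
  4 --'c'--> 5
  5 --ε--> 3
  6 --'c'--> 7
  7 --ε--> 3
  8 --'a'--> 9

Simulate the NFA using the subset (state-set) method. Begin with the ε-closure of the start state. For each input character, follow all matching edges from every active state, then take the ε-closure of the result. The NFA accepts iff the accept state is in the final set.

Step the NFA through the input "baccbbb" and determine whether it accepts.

S₀ = ε-closure({0}) = {0,1,2,4,6,8}
'b' @ 1: {1,3,5,8}
'a' @ 2: {9}  ✓accept
'c' @ 3: {}  — no active states
rest 'cbbb' ignored (set empty)
final: {}; accept 9 not in set

Answer: REJECT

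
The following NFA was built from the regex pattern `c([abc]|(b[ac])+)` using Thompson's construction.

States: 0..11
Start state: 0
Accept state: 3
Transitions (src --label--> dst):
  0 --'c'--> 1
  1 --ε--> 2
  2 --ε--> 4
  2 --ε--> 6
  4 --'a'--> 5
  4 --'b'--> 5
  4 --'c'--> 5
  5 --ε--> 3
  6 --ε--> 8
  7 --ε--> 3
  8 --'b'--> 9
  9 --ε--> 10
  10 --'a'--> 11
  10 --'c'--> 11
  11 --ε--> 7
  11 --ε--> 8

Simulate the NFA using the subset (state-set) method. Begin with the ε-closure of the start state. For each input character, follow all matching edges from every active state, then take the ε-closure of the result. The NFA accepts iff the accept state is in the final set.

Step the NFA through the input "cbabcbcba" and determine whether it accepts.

S₀ = ε-closure({0}) = {0}
'c' @ 1: {1,2,4,6,8}
'b' @ 2: {3,5,9,10}  [accepting]
'a' @ 3: {3,7,8,11}  [accepting]
'b' @ 4: {9,10}
'c' @ 5: {3,7,8,11}  [accepting]
'b' @ 6: {9,10}
'c' @ 7: {3,7,8,11}  [accepting]
'b' @ 8: {9,10}
'a' @ 9: {3,7,8,11}  [accepting]
final: {3,7,8,11}; accept 3 in set

Answer: ACCEPT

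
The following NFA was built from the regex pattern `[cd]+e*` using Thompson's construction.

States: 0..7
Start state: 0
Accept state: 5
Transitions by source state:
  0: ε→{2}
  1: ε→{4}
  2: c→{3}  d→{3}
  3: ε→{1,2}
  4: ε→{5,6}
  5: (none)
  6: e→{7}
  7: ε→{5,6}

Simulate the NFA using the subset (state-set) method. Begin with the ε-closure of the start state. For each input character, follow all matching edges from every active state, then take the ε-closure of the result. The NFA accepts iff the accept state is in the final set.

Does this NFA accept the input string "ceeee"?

Answer: ACCEPT

Derivation:
S₀ = ε-closure({0}) = {0,2}
'c' @ 1: {1,2,3,4,5,6}  ✓accept
'e' @ 2: {5,6,7}  ✓accept
'e' @ 3: {5,6,7}  ✓accept
'e' @ 4: {5,6,7}  ✓accept
'e' @ 5: {5,6,7}  ✓accept
final: {5,6,7}; accept 5 in set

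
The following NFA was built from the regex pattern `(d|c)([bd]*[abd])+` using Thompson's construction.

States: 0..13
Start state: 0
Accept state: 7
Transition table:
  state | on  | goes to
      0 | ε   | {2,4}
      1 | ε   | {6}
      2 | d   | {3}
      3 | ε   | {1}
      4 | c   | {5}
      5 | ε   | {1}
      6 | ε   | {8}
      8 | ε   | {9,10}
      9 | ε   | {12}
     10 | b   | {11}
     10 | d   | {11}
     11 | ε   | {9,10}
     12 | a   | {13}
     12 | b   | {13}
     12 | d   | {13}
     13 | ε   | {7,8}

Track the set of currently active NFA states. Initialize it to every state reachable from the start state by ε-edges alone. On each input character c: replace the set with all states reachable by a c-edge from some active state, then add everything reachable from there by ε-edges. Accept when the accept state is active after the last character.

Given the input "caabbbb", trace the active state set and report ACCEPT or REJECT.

S₀ = ε-closure({0}) = {0,2,4}
'c' @ 1: {1,5,6,8,9,10,12}
'a' @ 2: {7,8,9,10,12,13}  ✓accept
'a' @ 3: {7,8,9,10,12,13}  ✓accept
'b' @ 4: {7,8,9,10,11,12,13}  ✓accept
'b' @ 5: {7,8,9,10,11,12,13}  ✓accept
'b' @ 6: {7,8,9,10,11,12,13}  ✓accept
'b' @ 7: {7,8,9,10,11,12,13}  ✓accept
after full input: {7,8,9,10,11,12,13}  (accept=7 in)

Answer: ACCEPT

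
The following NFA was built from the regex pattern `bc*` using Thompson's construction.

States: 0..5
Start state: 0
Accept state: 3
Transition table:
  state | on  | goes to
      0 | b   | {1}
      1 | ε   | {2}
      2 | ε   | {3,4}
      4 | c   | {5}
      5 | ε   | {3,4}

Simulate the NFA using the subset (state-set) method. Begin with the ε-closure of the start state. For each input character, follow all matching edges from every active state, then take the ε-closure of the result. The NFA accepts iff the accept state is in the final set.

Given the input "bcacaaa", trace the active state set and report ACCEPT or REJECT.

Answer: REJECT

Derivation:
start: ε-closure({0}) = {0}
'b' @ 1: {1,2,3,4}  ✓accept
'c' @ 2: {3,4,5}  ✓accept
'a' @ 3: {}  — dead — no transitions
rest 'caaa' ignored (set empty)
end set {} — state 3 not in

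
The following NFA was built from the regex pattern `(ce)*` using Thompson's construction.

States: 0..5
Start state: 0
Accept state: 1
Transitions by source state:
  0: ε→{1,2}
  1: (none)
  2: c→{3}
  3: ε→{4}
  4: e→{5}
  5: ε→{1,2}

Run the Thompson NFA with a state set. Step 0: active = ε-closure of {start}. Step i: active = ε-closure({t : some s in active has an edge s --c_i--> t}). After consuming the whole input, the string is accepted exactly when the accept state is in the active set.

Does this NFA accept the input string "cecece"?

Answer: ACCEPT

Trace:
S₀ = ε-closure({0}) = {0,1,2}
'c' @ 1: {3,4}
'e' @ 2: {1,2,5}  ✓accept
'c' @ 3: {3,4}
'e' @ 4: {1,2,5}  ✓accept
'c' @ 5: {3,4}
'e' @ 6: {1,2,5}  ✓accept
end set {1,2,5} — state 1 in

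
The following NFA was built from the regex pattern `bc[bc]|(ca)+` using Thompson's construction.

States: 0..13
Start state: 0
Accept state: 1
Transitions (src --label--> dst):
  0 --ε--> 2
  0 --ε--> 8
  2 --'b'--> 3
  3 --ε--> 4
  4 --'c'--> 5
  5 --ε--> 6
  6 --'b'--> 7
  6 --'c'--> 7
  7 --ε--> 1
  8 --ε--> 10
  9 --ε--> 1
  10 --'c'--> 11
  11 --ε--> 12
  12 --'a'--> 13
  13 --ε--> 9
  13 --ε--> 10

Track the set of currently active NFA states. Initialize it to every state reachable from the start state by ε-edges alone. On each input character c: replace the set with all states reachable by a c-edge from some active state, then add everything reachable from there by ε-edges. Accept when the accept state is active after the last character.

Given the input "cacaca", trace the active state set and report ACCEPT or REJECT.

start: ε-closure({0}) = {0,2,8,10}
'c' @ 1: {11,12}
'a' @ 2: {1,9,10,13}  [accepting]
'c' @ 3: {11,12}
'a' @ 4: {1,9,10,13}  [accepting]
'c' @ 5: {11,12}
'a' @ 6: {1,9,10,13}  [accepting]
final: {1,9,10,13}; accept 1 in set

Answer: ACCEPT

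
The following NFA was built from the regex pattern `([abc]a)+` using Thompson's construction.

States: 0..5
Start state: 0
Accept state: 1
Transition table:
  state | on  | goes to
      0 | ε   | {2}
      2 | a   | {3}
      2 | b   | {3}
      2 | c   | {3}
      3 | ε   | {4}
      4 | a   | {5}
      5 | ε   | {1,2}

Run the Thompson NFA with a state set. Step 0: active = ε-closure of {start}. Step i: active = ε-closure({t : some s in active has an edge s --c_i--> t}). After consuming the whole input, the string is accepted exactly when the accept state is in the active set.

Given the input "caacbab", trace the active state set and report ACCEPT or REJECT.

Answer: REJECT

Trace:
initial (ε-close {0}): {0,2}
'c' @ 1: {3,4}
'a' @ 2: {1,2,5}  (accept∈set)
'a' @ 3: {3,4}
'c' @ 4: {}  — no active states
rest 'bab' ignored (set empty)
end set {} — state 1 not in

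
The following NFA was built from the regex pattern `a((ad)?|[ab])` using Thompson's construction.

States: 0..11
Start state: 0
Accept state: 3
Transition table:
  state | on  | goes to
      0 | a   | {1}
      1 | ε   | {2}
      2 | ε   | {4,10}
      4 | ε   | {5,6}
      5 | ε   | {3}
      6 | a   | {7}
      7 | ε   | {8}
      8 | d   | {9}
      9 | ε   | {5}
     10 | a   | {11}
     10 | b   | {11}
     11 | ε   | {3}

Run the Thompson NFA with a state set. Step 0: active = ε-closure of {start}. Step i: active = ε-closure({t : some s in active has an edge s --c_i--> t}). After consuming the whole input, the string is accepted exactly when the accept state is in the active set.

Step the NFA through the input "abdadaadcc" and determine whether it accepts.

Answer: REJECT

Trace:
initial (ε-close {0}): {0}
'a' @ 1: {1,2,3,4,5,6,10}  ✓accept
'b' @ 2: {3,11}  ✓accept
'd' @ 3: {}  — dead — no transitions
rest 'adaadcc' ignored (set empty)
after full input: {}  (accept=3 not in)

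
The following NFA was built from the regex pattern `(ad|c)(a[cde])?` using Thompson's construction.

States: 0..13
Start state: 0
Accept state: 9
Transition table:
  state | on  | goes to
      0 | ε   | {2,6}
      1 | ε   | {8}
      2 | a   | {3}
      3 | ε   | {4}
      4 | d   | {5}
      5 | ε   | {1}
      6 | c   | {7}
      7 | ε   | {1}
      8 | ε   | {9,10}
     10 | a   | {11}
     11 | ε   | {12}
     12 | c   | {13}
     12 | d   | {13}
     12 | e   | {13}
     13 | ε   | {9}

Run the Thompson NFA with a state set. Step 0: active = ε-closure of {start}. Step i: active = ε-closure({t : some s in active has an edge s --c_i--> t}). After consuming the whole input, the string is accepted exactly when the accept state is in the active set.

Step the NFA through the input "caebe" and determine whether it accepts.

Answer: REJECT

Trace:
S₀ = ε-closure({0}) = {0,2,6}
'c' @ 1: {1,7,8,9,10}  (accept∈set)
'a' @ 2: {11,12}
'e' @ 3: {9,13}  (accept∈set)
'b' @ 4: {}  — no active states
rest 'e' ignored (set empty)
after full input: {}  (accept=9 not in)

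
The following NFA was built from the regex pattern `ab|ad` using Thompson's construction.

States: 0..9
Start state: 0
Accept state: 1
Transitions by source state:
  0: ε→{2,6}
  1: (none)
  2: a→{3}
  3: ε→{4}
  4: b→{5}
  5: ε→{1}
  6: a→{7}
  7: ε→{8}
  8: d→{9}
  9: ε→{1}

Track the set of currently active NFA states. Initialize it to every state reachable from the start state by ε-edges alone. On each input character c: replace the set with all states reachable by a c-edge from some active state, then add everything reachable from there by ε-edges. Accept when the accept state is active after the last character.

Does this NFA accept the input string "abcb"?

initial (ε-close {0}): {0,2,6}
'a' @ 1: {3,4,7,8}
'b' @ 2: {1,5}  (accept∈set)
'c' @ 3: {}  — no active states
rest 'b' ignored (set empty)
after full input: {}  (accept=1 not in)

Answer: REJECT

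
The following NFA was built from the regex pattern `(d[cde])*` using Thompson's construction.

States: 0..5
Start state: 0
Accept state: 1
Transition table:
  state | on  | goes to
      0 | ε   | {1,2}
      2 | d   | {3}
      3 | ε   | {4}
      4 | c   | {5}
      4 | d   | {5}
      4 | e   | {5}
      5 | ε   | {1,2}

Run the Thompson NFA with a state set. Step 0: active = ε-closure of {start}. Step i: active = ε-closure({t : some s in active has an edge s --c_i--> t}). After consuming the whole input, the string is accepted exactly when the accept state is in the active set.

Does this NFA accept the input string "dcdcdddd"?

start: ε-closure({0}) = {0,1,2}
'd' @ 1: {3,4}
'c' @ 2: {1,2,5}  ✓accept
'd' @ 3: {3,4}
'c' @ 4: {1,2,5}  ✓accept
'd' @ 5: {3,4}
'd' @ 6: {1,2,5}  ✓accept
'd' @ 7: {3,4}
'd' @ 8: {1,2,5}  ✓accept
final: {1,2,5}; accept 1 in set

Answer: ACCEPT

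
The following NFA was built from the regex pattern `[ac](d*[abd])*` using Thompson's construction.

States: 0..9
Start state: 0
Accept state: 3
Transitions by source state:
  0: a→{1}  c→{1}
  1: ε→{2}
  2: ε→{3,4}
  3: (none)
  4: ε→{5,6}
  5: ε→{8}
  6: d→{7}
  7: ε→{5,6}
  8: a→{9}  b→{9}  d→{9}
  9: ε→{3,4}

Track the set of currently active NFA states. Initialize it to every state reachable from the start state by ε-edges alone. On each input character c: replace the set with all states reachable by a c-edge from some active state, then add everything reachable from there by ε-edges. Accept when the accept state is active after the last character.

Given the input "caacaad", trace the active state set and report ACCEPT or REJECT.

start: ε-closure({0}) = {0}
'c' @ 1: {1,2,3,4,5,6,8}  [accepting]
'a' @ 2: {3,4,5,6,8,9}  [accepting]
'a' @ 3: {3,4,5,6,8,9}  [accepting]
'c' @ 4: {}  — state set empty
rest 'aad' ignored (set empty)
end set {} — state 3 not in

Answer: REJECT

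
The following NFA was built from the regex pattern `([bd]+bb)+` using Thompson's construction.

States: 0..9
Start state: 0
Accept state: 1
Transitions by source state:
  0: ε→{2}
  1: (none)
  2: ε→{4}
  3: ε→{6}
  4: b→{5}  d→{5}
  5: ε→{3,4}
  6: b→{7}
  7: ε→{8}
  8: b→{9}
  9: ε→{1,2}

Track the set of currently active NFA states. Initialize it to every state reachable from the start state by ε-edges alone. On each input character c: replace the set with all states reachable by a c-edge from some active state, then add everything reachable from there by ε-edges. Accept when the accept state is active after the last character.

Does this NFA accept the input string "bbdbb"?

initial (ε-close {0}): {0,2,4}
'b' @ 1: {3,4,5,6}
'b' @ 2: {3,4,5,6,7,8}
'd' @ 3: {3,4,5,6}
'b' @ 4: {3,4,5,6,7,8}
'b' @ 5: {1,2,3,4,5,6,7,8,9}  [accepting]
after full input: {1,2,3,4,5,6,7,8,9}  (accept=1 in)

Answer: ACCEPT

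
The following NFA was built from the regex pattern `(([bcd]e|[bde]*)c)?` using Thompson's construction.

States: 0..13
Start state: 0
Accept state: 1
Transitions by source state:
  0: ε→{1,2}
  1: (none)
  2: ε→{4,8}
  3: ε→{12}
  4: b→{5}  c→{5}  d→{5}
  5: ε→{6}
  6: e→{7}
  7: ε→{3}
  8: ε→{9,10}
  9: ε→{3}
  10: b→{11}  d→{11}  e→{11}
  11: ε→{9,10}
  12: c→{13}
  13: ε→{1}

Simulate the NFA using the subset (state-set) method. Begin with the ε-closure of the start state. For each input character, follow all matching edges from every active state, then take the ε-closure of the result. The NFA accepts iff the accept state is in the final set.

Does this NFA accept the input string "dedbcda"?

initial (ε-close {0}): {0,1,2,3,4,8,9,10,12}
'd' @ 1: {3,5,6,9,10,11,12}
'e' @ 2: {3,7,9,10,11,12}
'd' @ 3: {3,9,10,11,12}
'b' @ 4: {3,9,10,11,12}
'c' @ 5: {1,13}  (accept∈set)
'd' @ 6: {}  — state set empty
rest 'a' ignored (set empty)
final: {}; accept 1 not in set

Answer: REJECT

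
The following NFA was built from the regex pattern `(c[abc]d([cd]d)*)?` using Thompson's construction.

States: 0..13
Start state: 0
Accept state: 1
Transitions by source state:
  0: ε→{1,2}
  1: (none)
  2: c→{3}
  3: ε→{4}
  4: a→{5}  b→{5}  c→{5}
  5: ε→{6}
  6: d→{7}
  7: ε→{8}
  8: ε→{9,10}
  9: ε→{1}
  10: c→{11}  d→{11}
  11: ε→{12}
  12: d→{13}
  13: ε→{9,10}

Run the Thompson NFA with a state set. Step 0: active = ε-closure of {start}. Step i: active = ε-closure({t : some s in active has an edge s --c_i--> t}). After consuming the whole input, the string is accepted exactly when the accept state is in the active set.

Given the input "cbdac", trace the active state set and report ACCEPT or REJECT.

Answer: REJECT

Trace:
start: ε-closure({0}) = {0,1,2}
'c' @ 1: {3,4}
'b' @ 2: {5,6}
'd' @ 3: {1,7,8,9,10}  [accepting]
'a' @ 4: {}  — dead — no transitions
rest 'c' ignored (set empty)
end set {} — state 1 not in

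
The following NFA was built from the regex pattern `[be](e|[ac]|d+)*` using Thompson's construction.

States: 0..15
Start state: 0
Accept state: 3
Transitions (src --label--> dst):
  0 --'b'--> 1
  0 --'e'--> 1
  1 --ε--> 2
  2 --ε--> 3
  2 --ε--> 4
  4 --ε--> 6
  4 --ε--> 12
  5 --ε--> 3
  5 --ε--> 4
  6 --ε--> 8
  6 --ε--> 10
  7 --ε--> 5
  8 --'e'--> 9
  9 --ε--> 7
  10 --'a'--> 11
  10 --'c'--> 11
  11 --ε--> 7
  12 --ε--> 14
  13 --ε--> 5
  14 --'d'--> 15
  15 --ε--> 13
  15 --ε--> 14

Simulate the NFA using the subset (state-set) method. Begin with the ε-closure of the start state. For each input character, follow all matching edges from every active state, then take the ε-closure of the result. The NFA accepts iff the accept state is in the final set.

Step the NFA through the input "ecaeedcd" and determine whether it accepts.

Answer: ACCEPT

Trace:
S₀ = ε-closure({0}) = {0}
'e' @ 1: {1,2,3,4,6,8,10,12,14}  ✓accept
'c' @ 2: {3,4,5,6,7,8,10,11,12,14}  ✓accept
'a' @ 3: {3,4,5,6,7,8,10,11,12,14}  ✓accept
'e' @ 4: {3,4,5,6,7,8,9,10,12,14}  ✓accept
'e' @ 5: {3,4,5,6,7,8,9,10,12,14}  ✓accept
'd' @ 6: {3,4,5,6,8,10,12,13,14,15}  ✓accept
'c' @ 7: {3,4,5,6,7,8,10,11,12,14}  ✓accept
'd' @ 8: {3,4,5,6,8,10,12,13,14,15}  ✓accept
end set {3,4,5,6,8,10,12,13,14,15} — state 3 in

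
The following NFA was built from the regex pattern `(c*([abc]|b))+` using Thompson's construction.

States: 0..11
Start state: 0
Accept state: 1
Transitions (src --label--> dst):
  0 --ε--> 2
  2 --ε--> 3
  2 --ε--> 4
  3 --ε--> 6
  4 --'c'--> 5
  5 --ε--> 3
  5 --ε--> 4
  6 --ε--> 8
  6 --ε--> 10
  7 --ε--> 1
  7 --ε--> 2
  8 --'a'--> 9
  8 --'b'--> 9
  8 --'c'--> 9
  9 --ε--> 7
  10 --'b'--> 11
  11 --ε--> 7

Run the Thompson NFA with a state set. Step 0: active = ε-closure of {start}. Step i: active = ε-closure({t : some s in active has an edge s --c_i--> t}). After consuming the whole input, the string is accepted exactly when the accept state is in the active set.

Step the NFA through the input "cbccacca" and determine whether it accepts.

Answer: ACCEPT

Steps:
S₀ = ε-closure({0}) = {0,2,3,4,6,8,10}
'c' @ 1: {1,2,3,4,5,6,7,8,9,10}  [accepting]
'b' @ 2: {1,2,3,4,6,7,8,9,10,11}  [accepting]
'c' @ 3: {1,2,3,4,5,6,7,8,9,10}  [accepting]
'c' @ 4: {1,2,3,4,5,6,7,8,9,10}  [accepting]
'a' @ 5: {1,2,3,4,6,7,8,9,10}  [accepting]
'c' @ 6: {1,2,3,4,5,6,7,8,9,10}  [accepting]
'c' @ 7: {1,2,3,4,5,6,7,8,9,10}  [accepting]
'a' @ 8: {1,2,3,4,6,7,8,9,10}  [accepting]
final: {1,2,3,4,6,7,8,9,10}; accept 1 in set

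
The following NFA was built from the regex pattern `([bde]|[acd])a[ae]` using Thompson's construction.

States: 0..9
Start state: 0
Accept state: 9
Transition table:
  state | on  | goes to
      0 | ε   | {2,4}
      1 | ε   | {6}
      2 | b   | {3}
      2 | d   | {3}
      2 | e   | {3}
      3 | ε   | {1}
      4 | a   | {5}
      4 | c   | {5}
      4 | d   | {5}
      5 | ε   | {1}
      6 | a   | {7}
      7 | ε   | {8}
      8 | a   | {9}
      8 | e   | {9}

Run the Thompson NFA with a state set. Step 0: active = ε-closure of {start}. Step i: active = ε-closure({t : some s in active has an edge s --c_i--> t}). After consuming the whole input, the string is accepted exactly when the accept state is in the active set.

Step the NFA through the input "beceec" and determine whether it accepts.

Answer: REJECT

Derivation:
S₀ = ε-closure({0}) = {0,2,4}
'b' @ 1: {1,3,6}
'e' @ 2: {}  — dead — no transitions
rest 'ceec' ignored (set empty)
after full input: {}  (accept=9 not in)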